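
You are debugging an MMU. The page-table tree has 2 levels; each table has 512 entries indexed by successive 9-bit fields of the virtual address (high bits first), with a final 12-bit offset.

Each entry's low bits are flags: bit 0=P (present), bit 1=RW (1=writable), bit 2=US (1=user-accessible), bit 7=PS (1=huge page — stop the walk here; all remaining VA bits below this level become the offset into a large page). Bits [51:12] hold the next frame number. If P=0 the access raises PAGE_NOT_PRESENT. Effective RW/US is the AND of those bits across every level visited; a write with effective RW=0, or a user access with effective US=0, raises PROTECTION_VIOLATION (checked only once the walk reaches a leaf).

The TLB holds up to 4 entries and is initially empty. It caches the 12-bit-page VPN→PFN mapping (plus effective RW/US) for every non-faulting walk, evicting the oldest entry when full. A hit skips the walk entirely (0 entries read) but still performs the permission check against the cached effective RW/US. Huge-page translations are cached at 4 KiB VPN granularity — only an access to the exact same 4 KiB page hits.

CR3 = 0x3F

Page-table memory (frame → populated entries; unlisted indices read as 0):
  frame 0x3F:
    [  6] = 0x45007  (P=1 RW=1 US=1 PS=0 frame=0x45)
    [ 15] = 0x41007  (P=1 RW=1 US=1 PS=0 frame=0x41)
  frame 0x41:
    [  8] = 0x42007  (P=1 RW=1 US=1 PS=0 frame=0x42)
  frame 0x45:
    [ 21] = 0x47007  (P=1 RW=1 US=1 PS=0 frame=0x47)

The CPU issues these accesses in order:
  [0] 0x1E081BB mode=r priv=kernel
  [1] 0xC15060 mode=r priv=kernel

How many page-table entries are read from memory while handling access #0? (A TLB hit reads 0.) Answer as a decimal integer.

Per-access translation:
#0 VA=0x1E081BB (r,kernel):
  lvl0: tbl 0x3F, slot 15 ⇒ 0x41007 (P1/RW1/US1/PS0)
  lvl1: tbl 0x41, slot 8 ⇒ 0x42007 (P1/RW1/US1/PS0)
  → PA=0x421BB  (2 entries read)
#1 VA=0xC15060 (r,kernel):
  lvl0: tbl 0x3F, slot 6 ⇒ 0x45007 (P1/RW1/US1/PS0)
  lvl1: tbl 0x45, slot 21 ⇒ 0x47007 (P1/RW1/US1/PS0)
  → PA=0x47060  (2 entries read)

Entries read for #0: 2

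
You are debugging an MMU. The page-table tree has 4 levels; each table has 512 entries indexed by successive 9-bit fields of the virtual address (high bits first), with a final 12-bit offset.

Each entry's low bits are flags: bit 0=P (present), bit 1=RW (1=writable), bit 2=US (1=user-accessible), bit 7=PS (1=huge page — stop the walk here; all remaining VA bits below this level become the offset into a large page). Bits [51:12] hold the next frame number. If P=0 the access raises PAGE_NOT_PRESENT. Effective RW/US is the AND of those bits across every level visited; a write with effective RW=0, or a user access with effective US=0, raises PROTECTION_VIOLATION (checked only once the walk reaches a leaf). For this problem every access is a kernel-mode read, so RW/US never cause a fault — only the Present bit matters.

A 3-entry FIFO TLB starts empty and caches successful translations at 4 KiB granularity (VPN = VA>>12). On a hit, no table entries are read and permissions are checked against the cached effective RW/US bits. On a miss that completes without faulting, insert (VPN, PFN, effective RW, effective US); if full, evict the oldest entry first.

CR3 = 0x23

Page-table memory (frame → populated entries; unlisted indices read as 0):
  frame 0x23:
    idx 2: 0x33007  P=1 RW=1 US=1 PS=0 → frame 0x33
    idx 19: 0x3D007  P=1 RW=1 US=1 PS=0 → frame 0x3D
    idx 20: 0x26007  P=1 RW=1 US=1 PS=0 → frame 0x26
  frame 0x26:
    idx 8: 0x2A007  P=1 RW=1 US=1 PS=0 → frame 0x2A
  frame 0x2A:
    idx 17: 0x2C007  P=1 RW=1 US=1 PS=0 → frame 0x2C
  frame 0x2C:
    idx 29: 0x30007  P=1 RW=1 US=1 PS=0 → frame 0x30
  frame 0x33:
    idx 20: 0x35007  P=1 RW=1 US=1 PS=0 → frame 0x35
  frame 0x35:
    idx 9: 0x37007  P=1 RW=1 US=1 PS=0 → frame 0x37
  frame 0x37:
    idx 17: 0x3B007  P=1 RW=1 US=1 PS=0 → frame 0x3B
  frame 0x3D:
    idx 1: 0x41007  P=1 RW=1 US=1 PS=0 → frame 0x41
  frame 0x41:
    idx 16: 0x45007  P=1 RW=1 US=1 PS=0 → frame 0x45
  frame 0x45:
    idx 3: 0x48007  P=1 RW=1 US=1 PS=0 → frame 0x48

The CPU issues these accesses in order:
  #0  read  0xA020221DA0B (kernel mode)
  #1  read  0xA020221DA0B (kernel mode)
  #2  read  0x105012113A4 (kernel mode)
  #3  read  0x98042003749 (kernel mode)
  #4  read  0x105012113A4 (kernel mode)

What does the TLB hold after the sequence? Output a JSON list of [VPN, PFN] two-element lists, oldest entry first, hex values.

Walk each access:
#0 VA=0xA020221DA0B (r,kernel):
  [0] read 0x23 idx=20: raw=0x26007 flags P=1 W=1 U=1 S=0
  [1] read 0x26 idx=8: raw=0x2A007 flags P=1 W=1 U=1 S=0
  [2] read 0x2A idx=17: raw=0x2C007 flags P=1 W=1 U=1 S=0
  [3] read 0x2C idx=29: raw=0x30007 flags P=1 W=1 U=1 S=0
  → PA=0x30A0B  (4 entries read)
#1 VA=0xA020221DA0B (r,kernel):
  TLB hit vpn=0xA020221D → PA=0x30A0B
#2 VA=0x105012113A4 (r,kernel):
  [0] read 0x23 idx=2: raw=0x33007 flags P=1 W=1 U=1 S=0
  [1] read 0x33 idx=20: raw=0x35007 flags P=1 W=1 U=1 S=0
  [2] read 0x35 idx=9: raw=0x37007 flags P=1 W=1 U=1 S=0
  [3] read 0x37 idx=17: raw=0x3B007 flags P=1 W=1 U=1 S=0
  → PA=0x3B3A4  (4 entries read)
#3 VA=0x98042003749 (r,kernel):
  [0] read 0x23 idx=19: raw=0x3D007 flags P=1 W=1 U=1 S=0
  [1] read 0x3D idx=1: raw=0x41007 flags P=1 W=1 U=1 S=0
  [2] read 0x41 idx=16: raw=0x45007 flags P=1 W=1 U=1 S=0
  [3] read 0x45 idx=3: raw=0x48007 flags P=1 W=1 U=1 S=0
  → PA=0x48749  (4 entries read)
#4 VA=0x105012113A4 (r,kernel):
  TLB hit vpn=0x10501211 → PA=0x3B3A4

TLB: [["0xA020221D", "0x30"], ["0x10501211", "0x3B"], ["0x98042003", "0x48"]]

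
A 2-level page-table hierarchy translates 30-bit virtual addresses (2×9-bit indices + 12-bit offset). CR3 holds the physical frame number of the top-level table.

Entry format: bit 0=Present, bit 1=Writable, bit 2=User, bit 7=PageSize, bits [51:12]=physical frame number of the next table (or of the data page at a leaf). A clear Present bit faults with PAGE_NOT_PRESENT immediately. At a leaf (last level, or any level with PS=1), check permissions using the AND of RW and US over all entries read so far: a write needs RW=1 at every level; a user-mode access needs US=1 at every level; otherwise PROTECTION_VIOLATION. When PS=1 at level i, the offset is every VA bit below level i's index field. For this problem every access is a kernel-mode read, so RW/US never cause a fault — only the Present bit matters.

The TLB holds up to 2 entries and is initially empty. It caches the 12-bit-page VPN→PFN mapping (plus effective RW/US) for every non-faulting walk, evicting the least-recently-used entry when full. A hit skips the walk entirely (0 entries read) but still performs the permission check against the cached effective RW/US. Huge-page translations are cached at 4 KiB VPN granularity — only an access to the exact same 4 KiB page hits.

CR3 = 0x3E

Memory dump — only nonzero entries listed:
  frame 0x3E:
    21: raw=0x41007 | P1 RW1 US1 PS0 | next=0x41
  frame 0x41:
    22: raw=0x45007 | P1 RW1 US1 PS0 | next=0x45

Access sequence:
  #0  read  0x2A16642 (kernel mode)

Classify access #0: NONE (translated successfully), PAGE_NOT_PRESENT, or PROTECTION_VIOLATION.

Per-access translation:
#0 VA=0x2A16642 (r,kernel):
  [0] read 0x3E idx=21: raw=0x41007 flags P=1 W=1 U=1 S=0
  [1] read 0x41 idx=22: raw=0x45007 flags P=1 W=1 U=1 S=0
  ⇒ phys 0x45642  [2 reads]

Access #0 fault: NONE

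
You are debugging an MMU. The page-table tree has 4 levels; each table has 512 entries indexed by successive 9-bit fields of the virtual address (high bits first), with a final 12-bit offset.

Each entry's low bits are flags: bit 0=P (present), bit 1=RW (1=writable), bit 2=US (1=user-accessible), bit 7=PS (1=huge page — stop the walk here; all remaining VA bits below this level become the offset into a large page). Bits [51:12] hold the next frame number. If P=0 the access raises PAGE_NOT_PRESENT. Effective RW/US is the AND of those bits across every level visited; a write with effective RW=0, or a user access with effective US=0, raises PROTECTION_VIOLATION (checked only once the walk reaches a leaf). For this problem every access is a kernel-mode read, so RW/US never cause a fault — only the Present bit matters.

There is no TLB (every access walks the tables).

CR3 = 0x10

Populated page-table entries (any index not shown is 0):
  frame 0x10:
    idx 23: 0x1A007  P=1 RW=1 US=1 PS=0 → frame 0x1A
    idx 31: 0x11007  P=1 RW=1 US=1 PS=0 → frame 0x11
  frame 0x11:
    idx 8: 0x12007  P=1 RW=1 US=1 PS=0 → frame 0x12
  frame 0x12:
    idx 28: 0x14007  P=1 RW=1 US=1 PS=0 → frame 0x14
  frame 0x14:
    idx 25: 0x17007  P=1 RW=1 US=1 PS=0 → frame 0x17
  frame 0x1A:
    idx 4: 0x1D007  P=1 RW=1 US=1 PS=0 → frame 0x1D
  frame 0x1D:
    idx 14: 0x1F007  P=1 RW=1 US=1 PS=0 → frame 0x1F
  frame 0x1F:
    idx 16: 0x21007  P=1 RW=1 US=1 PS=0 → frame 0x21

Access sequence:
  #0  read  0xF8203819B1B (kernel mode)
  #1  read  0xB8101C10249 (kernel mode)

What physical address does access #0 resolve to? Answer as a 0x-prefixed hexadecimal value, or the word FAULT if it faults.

Walk each access:
#0 VA=0xF8203819B1B (r,kernel):
  L0: frame=0x10 idx=31 entry=0x11007 [P=1 RW=1 US=1 PS=0]
  L1: frame=0x11 idx=8 entry=0x12007 [P=1 RW=1 US=1 PS=0]
  L2: frame=0x12 idx=28 entry=0x14007 [P=1 RW=1 US=1 PS=0]
  L3: frame=0x14 idx=25 entry=0x17007 [P=1 RW=1 US=1 PS=0]
  ✓ 0x17B1B  — 4 lookups
#1 VA=0xB8101C10249 (r,kernel):
  L0: frame=0x10 idx=23 entry=0x1A007 [P=1 RW=1 US=1 PS=0]
  L1: frame=0x1A idx=4 entry=0x1D007 [P=1 RW=1 US=1 PS=0]
  L2: frame=0x1D idx=14 entry=0x1F007 [P=1 RW=1 US=1 PS=0]
  L3: frame=0x1F idx=16 entry=0x21007 [P=1 RW=1 US=1 PS=0]
  ✓ 0x21249  — 4 lookups

Access #0 PA: 0x17B1B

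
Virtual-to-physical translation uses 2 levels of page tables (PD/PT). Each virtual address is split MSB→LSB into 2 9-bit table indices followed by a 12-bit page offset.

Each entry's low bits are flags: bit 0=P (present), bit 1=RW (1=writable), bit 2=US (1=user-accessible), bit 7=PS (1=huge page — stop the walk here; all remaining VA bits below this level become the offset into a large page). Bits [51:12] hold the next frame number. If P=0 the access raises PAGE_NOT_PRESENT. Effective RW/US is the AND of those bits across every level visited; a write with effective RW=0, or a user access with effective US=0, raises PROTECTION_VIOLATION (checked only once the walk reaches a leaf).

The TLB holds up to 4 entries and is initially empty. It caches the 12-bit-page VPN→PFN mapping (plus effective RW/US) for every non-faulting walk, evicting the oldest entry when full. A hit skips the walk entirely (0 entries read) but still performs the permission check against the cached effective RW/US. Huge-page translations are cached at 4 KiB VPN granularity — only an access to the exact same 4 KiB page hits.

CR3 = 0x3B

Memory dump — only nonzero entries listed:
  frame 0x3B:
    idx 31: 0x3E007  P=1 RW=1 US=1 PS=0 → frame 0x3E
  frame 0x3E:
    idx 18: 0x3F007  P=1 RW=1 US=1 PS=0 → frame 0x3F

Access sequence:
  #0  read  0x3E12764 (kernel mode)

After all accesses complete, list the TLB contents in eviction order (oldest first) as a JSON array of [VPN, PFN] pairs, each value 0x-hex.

Walk each access:
#0 VA=0x3E12764 (r,kernel):
  [0] read 0x3B idx=31: raw=0x3E007 flags P=1 W=1 U=1 S=0
  [1] read 0x3E idx=18: raw=0x3F007 flags P=1 W=1 U=1 S=0
  ✓ 0x3F764  — 2 lookups

TLB: [["0x3E12", "0x3F"]]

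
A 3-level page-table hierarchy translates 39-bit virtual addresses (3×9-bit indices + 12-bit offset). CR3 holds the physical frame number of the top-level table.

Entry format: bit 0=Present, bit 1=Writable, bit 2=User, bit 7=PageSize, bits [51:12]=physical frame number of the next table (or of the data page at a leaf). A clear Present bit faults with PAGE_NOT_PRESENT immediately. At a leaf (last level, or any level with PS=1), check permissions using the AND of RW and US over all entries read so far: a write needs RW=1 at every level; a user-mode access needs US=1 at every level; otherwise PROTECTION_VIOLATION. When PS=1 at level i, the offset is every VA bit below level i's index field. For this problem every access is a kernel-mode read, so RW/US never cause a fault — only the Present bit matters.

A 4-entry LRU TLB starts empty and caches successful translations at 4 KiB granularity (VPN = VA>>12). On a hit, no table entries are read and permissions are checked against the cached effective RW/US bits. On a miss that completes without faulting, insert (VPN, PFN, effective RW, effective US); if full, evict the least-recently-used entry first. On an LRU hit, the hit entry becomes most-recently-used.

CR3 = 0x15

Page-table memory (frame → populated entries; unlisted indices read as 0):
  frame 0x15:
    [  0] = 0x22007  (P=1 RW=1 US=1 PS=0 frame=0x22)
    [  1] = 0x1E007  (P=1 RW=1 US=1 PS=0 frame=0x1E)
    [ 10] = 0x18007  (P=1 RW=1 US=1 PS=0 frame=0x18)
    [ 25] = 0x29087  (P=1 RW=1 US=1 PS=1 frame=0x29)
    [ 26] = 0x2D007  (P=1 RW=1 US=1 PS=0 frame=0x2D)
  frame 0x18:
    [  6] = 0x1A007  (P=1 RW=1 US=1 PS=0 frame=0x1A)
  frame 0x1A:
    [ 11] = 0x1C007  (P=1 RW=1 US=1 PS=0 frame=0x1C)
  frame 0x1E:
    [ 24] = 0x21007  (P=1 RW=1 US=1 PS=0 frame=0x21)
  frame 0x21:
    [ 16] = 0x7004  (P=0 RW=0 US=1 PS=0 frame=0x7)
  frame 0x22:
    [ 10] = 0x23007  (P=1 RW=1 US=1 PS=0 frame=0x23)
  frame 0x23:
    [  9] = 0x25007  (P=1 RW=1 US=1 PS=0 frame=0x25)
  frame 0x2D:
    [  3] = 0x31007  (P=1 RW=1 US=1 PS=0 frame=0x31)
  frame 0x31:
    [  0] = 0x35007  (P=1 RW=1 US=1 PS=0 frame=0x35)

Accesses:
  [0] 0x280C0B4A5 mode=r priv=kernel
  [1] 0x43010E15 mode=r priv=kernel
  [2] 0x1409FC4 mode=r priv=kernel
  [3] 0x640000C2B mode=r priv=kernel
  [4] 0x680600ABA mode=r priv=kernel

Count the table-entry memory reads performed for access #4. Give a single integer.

Walk each access:
#0 VA=0x280C0B4A5 (r,kernel):
  L0: frame=0x15 idx=10 entry=0x18007 [P=1 RW=1 US=1 PS=0]
  L1: frame=0x18 idx=6 entry=0x1A007 [P=1 RW=1 US=1 PS=0]
  L2: frame=0x1A idx=11 entry=0x1C007 [P=1 RW=1 US=1 PS=0]
  ✓ 0x1C4A5  — 3 lookups
#1 VA=0x43010E15 (r,kernel):
  L0: frame=0x15 idx=1 entry=0x1E007 [P=1 RW=1 US=1 PS=0]
  L1: frame=0x1E idx=24 entry=0x21007 [P=1 RW=1 US=1 PS=0]
  L2: frame=0x21 idx=16 entry=0x7004 [P=0 RW=0 US=1 PS=0]
  ⇒ fault: PAGE_NOT_PRESENT  — 3 lookups
#2 VA=0x1409FC4 (r,kernel):
  L0: frame=0x15 idx=0 entry=0x22007 [P=1 RW=1 US=1 PS=0]
  L1: frame=0x22 idx=10 entry=0x23007 [P=1 RW=1 US=1 PS=0]
  L2: frame=0x23 idx=9 entry=0x25007 [P=1 RW=1 US=1 PS=0]
  ✓ 0x25FC4  — 3 lookups
#3 VA=0x640000C2B (r,kernel):
  L0: frame=0x15 idx=25 entry=0x29087 [P=1 RW=1 US=1 PS=1]
  ✓ 0x29C2B (huge @L0)  — 1 lookups
#4 VA=0x680600ABA (r,kernel):
  L0: frame=0x15 idx=26 entry=0x2D007 [P=1 RW=1 US=1 PS=0]
  L1: frame=0x2D idx=3 entry=0x31007 [P=1 RW=1 US=1 PS=0]
  L2: frame=0x31 idx=0 entry=0x35007 [P=1 RW=1 US=1 PS=0]
  ✓ 0x35ABA  — 3 lookups

Entries read for #4: 3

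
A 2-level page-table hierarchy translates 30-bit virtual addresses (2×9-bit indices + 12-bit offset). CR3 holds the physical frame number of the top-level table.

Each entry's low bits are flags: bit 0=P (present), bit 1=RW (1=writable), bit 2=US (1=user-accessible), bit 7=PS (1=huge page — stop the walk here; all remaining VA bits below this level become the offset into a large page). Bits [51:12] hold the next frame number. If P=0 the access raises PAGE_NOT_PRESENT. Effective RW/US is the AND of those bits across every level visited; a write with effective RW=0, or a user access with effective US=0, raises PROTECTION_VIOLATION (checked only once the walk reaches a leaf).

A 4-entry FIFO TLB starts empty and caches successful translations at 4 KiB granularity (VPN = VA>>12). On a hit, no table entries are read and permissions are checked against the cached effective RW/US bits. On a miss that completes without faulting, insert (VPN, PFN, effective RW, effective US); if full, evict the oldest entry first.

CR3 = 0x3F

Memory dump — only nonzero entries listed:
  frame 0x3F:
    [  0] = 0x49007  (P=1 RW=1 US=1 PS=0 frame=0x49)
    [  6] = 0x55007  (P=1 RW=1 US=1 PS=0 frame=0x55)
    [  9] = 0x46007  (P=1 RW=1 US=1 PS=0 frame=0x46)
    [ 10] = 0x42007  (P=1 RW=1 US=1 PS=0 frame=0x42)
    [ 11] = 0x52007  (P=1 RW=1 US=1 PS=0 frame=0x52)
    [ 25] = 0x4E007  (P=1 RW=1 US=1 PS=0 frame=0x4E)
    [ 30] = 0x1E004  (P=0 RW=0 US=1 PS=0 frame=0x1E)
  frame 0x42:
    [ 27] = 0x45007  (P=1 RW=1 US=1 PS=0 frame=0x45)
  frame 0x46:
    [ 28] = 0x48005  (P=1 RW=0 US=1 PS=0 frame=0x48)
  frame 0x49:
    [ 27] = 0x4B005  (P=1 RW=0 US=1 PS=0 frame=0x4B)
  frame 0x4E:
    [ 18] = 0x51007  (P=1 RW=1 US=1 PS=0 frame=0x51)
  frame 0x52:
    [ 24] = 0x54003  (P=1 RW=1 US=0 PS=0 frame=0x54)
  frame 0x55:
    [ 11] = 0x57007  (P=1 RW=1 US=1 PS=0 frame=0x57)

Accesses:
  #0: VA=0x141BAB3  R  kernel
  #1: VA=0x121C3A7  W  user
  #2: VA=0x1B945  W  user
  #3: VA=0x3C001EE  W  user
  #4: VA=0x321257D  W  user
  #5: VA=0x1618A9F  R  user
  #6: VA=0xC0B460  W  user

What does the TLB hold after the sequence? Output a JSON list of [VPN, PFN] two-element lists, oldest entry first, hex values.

Walk each access:
#0 VA=0x141BAB3 (r,kernel):
  L0 @0x3F[10] → 0x42007  P=1,RW=1,US=1,PS=0
  L1 @0x42[27] → 0x45007  P=1,RW=1,US=1,PS=0
  ⇒ phys 0x45AB3  [2 reads]
#1 VA=0x121C3A7 (w,user):
  L0 @0x3F[9] → 0x46007  P=1,RW=1,US=1,PS=0
  L1 @0x46[28] → 0x48005  P=1,RW=0,US=1,PS=0
  ✗ PROTECTION_VIOLATION  [2 reads]
#2 VA=0x1B945 (w,user):
  L0 @0x3F[0] → 0x49007  P=1,RW=1,US=1,PS=0
  L1 @0x49[27] → 0x4B005  P=1,RW=0,US=1,PS=0
  ✗ PROTECTION_VIOLATION  [2 reads]
#3 VA=0x3C001EE (w,user):
  L0 @0x3F[30] → 0x1E004  P=0,RW=0,US=1,PS=0
  ✗ PAGE_NOT_PRESENT  [1 reads]
#4 VA=0x321257D (w,user):
  L0 @0x3F[25] → 0x4E007  P=1,RW=1,US=1,PS=0
  L1 @0x4E[18] → 0x51007  P=1,RW=1,US=1,PS=0
  ⇒ phys 0x5157D  [2 reads]
#5 VA=0x1618A9F (r,user):
  L0 @0x3F[11] → 0x52007  P=1,RW=1,US=1,PS=0
  L1 @0x52[24] → 0x54003  P=1,RW=1,US=0,PS=0
  ✗ PROTECTION_VIOLATION  [2 reads]
#6 VA=0xC0B460 (w,user):
  L0 @0x3F[6] → 0x55007  P=1,RW=1,US=1,PS=0
  L1 @0x55[11] → 0x57007  P=1,RW=1,US=1,PS=0
  ⇒ phys 0x57460  [2 reads]

TLB: [["0x141B", "0x45"], ["0x3212", "0x51"], ["0xC0B", "0x57"]]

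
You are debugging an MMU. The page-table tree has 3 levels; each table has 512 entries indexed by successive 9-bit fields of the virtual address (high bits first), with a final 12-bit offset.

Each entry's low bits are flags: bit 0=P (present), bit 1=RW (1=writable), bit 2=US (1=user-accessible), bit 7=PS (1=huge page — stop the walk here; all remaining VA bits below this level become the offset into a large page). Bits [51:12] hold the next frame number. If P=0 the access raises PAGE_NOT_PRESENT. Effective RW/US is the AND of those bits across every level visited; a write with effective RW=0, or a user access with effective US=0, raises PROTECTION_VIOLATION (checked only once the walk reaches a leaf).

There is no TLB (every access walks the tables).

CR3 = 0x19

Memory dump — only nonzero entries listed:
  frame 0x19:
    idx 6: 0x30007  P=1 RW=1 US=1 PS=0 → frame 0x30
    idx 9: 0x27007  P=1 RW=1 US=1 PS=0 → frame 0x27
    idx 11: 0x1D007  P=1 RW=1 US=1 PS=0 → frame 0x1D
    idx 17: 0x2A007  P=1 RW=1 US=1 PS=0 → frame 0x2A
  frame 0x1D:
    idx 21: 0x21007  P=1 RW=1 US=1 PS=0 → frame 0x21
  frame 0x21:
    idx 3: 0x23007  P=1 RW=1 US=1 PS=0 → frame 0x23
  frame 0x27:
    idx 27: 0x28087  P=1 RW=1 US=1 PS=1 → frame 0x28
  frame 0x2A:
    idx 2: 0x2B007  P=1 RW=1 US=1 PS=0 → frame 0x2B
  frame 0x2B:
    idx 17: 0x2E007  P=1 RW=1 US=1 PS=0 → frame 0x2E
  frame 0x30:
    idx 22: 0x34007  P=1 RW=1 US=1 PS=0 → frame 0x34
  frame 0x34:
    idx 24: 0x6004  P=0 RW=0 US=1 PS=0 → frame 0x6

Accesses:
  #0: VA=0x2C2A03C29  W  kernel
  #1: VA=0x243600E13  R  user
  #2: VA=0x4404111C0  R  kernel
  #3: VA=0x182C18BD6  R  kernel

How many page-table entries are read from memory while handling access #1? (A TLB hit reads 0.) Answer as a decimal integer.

Per-access translation:
#0 VA=0x2C2A03C29 (w,kernel):
  lvl0: tbl 0x19, slot 11 ⇒ 0x1D007 (P1/RW1/US1/PS0)
  lvl1: tbl 0x1D, slot 21 ⇒ 0x21007 (P1/RW1/US1/PS0)
  lvl2: tbl 0x21, slot 3 ⇒ 0x23007 (P1/RW1/US1/PS0)
  ✓ 0x23C29  — 3 lookups
#1 VA=0x243600E13 (r,user):
  lvl0: tbl 0x19, slot 9 ⇒ 0x27007 (P1/RW1/US1/PS0)
  lvl1: tbl 0x27, slot 27 ⇒ 0x28087 (P1/RW1/US1/PS1)
  ✓ 0x28E13 (huge @L1)  — 2 lookups
#2 VA=0x4404111C0 (r,kernel):
  lvl0: tbl 0x19, slot 17 ⇒ 0x2A007 (P1/RW1/US1/PS0)
  lvl1: tbl 0x2A, slot 2 ⇒ 0x2B007 (P1/RW1/US1/PS0)
  lvl2: tbl 0x2B, slot 17 ⇒ 0x2E007 (P1/RW1/US1/PS0)
  ✓ 0x2E1C0  — 3 lookups
#3 VA=0x182C18BD6 (r,kernel):
  lvl0: tbl 0x19, slot 6 ⇒ 0x30007 (P1/RW1/US1/PS0)
  lvl1: tbl 0x30, slot 22 ⇒ 0x34007 (P1/RW1/US1/PS0)
  lvl2: tbl 0x34, slot 24 ⇒ 0x6004 (P0/RW0/US1/PS0)
  ⇒ fault: PAGE_NOT_PRESENT  — 3 lookups

Entries read for #1: 2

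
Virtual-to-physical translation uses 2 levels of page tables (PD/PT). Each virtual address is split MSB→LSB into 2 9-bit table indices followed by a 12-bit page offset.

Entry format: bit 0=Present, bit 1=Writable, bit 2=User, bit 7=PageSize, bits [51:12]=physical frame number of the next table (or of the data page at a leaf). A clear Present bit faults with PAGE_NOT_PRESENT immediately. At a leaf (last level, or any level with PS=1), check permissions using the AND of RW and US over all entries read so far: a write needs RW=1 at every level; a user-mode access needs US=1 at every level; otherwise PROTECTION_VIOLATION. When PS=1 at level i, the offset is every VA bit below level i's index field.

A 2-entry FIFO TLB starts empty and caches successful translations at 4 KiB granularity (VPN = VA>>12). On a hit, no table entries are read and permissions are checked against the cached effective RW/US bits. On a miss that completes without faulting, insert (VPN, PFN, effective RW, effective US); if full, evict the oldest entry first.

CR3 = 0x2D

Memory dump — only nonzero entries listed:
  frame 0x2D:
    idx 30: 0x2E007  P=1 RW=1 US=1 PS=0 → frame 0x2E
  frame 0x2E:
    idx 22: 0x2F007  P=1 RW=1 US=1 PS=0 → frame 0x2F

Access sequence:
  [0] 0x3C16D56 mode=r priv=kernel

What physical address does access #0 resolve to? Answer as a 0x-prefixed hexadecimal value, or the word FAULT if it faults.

Walk each access:
#0 VA=0x3C16D56 (r,kernel):
  lvl0: tbl 0x2D, slot 30 ⇒ 0x2E007 (P1/RW1/US1/PS0)
  lvl1: tbl 0x2E, slot 22 ⇒ 0x2F007 (P1/RW1/US1/PS0)
  ✓ 0x2FD56  — 2 lookups

Access #0 PA: 0x2FD56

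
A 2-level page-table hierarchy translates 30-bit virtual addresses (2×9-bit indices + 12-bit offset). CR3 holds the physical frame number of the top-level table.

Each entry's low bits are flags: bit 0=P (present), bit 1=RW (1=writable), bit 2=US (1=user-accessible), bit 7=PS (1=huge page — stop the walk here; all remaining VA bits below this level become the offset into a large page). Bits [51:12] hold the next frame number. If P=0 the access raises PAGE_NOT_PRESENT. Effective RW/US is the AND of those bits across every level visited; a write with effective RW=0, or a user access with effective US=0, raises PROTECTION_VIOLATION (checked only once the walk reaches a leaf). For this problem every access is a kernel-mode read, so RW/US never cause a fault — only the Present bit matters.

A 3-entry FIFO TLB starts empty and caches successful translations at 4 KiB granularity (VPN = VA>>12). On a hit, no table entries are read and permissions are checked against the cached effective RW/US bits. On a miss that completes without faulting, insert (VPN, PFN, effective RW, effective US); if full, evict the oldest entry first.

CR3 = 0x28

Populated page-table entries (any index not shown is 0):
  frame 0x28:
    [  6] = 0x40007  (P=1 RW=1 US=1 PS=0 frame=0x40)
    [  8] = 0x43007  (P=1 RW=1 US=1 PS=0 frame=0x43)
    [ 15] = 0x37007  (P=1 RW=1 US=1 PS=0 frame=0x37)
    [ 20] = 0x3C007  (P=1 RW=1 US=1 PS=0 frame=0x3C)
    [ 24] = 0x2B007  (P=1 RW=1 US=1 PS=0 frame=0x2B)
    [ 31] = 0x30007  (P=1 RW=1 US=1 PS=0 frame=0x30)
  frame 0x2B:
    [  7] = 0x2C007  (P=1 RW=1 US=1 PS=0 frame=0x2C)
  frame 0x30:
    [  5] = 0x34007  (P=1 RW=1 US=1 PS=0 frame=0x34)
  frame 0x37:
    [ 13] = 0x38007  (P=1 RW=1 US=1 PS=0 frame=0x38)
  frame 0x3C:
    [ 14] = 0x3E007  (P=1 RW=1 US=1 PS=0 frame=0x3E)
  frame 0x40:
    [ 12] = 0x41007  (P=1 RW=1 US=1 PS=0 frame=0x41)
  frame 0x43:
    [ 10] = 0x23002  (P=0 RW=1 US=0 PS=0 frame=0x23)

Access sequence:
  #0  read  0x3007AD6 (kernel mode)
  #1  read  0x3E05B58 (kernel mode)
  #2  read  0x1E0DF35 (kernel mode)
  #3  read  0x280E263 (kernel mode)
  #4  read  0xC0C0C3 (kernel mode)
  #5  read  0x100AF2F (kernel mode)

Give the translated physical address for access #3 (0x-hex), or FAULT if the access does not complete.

Walk each access:
#0 VA=0x3007AD6 (r,kernel):
  L0: frame=0x28 idx=24 entry=0x2B007 [P=1 RW=1 US=1 PS=0]
  L1: frame=0x2B idx=7 entry=0x2C007 [P=1 RW=1 US=1 PS=0]
  ⇒ phys 0x2CAD6  [2 reads]
#1 VA=0x3E05B58 (r,kernel):
  L0: frame=0x28 idx=31 entry=0x30007 [P=1 RW=1 US=1 PS=0]
  L1: frame=0x30 idx=5 entry=0x34007 [P=1 RW=1 US=1 PS=0]
  ⇒ phys 0x34B58  [2 reads]
#2 VA=0x1E0DF35 (r,kernel):
  L0: frame=0x28 idx=15 entry=0x37007 [P=1 RW=1 US=1 PS=0]
  L1: frame=0x37 idx=13 entry=0x38007 [P=1 RW=1 US=1 PS=0]
  ⇒ phys 0x38F35  [2 reads]
#3 VA=0x280E263 (r,kernel):
  L0: frame=0x28 idx=20 entry=0x3C007 [P=1 RW=1 US=1 PS=0]
  L1: frame=0x3C idx=14 entry=0x3E007 [P=1 RW=1 US=1 PS=0]
  ⇒ phys 0x3E263  [2 reads]
#4 VA=0xC0C0C3 (r,kernel):
  L0: frame=0x28 idx=6 entry=0x40007 [P=1 RW=1 US=1 PS=0]
  L1: frame=0x40 idx=12 entry=0x41007 [P=1 RW=1 US=1 PS=0]
  ⇒ phys 0x410C3  [2 reads]
#5 VA=0x100AF2F (r,kernel):
  L0: frame=0x28 idx=8 entry=0x43007 [P=1 RW=1 US=1 PS=0]
  L1: frame=0x43 idx=10 entry=0x23002 [P=0 RW=1 US=0 PS=0]
  ⇒ fault: PAGE_NOT_PRESENT  — 2 lookups

Access #3 PA: 0x3E263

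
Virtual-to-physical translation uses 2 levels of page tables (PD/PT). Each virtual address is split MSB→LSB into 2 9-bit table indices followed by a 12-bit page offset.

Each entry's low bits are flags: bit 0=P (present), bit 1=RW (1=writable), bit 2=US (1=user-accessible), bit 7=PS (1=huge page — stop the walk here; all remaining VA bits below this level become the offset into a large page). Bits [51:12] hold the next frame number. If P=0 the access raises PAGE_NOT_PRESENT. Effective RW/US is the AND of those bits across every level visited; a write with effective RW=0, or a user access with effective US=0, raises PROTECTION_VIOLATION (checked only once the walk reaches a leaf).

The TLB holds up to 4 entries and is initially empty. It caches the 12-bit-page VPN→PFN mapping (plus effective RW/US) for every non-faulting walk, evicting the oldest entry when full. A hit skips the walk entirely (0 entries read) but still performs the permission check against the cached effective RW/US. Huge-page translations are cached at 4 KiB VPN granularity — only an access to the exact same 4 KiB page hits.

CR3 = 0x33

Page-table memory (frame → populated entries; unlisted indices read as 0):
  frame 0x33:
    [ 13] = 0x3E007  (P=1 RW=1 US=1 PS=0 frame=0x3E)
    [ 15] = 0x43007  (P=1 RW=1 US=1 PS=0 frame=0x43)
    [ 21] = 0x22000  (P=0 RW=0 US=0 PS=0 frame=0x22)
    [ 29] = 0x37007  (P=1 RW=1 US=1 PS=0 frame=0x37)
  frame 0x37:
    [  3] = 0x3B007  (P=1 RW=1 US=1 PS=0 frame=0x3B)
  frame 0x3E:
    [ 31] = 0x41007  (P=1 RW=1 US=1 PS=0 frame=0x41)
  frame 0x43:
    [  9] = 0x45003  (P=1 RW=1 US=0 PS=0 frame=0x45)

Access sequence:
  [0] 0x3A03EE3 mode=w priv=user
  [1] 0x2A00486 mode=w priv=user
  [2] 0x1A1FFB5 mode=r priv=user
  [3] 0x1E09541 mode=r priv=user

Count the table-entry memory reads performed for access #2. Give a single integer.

Walk each access:
#0 VA=0x3A03EE3 (w,user):
  L0: frame=0x33 idx=29 entry=0x37007 [P=1 RW=1 US=1 PS=0]
  L1: frame=0x37 idx=3 entry=0x3B007 [P=1 RW=1 US=1 PS=0]
  ⇒ phys 0x3BEE3  [2 reads]
#1 VA=0x2A00486 (w,user):
  L0: frame=0x33 idx=21 entry=0x22000 [P=0 RW=0 US=0 PS=0]
  ⇒ fault: PAGE_NOT_PRESENT  — 1 lookups
#2 VA=0x1A1FFB5 (r,user):
  L0: frame=0x33 idx=13 entry=0x3E007 [P=1 RW=1 US=1 PS=0]
  L1: frame=0x3E idx=31 entry=0x41007 [P=1 RW=1 US=1 PS=0]
  ⇒ phys 0x41FB5  [2 reads]
#3 VA=0x1E09541 (r,user):
  L0: frame=0x33 idx=15 entry=0x43007 [P=1 RW=1 US=1 PS=0]
  L1: frame=0x43 idx=9 entry=0x45003 [P=1 RW=1 US=0 PS=0]
  ⇒ fault: PROTECTION_VIOLATION  — 2 lookups

Entries read for #2: 2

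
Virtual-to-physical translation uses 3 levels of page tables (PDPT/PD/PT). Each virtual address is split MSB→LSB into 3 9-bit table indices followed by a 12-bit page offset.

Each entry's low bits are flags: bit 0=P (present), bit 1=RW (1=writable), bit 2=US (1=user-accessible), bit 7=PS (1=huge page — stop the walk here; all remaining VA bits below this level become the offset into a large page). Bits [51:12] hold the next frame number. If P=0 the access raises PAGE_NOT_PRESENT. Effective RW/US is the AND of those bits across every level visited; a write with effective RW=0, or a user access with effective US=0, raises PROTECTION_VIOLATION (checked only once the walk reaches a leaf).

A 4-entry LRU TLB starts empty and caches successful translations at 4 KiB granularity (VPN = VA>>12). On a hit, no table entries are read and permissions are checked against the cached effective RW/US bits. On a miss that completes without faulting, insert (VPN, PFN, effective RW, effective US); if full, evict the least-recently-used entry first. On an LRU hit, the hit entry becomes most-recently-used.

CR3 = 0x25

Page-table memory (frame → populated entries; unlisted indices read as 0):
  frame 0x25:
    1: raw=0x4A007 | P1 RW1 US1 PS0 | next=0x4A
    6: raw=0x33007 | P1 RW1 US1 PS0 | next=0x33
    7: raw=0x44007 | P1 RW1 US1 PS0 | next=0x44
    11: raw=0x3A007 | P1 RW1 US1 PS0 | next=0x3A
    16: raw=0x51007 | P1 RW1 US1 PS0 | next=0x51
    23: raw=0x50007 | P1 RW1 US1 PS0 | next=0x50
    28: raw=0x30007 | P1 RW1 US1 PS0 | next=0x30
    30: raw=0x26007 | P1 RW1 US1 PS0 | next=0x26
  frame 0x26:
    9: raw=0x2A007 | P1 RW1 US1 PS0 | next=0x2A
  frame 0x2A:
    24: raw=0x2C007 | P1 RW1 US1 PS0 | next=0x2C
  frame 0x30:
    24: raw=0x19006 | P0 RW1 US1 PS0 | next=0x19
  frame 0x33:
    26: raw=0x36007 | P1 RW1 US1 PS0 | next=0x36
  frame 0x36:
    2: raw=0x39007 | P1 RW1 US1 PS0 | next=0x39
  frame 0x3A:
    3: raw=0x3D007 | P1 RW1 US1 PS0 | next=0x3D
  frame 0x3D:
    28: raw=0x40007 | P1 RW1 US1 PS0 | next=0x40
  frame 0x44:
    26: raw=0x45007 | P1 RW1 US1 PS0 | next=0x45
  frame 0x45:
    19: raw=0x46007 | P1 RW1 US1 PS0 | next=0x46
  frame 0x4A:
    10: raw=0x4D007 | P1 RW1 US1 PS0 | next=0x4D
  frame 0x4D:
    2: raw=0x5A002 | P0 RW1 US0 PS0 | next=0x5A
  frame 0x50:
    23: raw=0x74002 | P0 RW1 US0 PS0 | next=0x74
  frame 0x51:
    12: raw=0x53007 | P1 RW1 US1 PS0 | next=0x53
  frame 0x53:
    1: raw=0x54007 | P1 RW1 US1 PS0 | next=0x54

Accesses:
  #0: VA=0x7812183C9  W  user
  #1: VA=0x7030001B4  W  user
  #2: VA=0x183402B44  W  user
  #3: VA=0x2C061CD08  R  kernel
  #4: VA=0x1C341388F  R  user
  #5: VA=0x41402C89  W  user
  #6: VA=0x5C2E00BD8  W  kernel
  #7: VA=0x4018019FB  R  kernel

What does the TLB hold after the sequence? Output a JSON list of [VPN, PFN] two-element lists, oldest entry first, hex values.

Walk each access:
#0 VA=0x7812183C9 (w,user):
  [0] read 0x25 idx=30: raw=0x26007 flags P=1 W=1 U=1 S=0
  [1] read 0x26 idx=9: raw=0x2A007 flags P=1 W=1 U=1 S=0
  [2] read 0x2A idx=24: raw=0x2C007 flags P=1 W=1 U=1 S=0
  ✓ 0x2C3C9  — 3 lookups
#1 VA=0x7030001B4 (w,user):
  [0] read 0x25 idx=28: raw=0x30007 flags P=1 W=1 U=1 S=0
  [1] read 0x30 idx=24: raw=0x19006 flags P=0 W=1 U=1 S=0
  → PAGE_NOT_PRESENT  (2 entries read)
#2 VA=0x183402B44 (w,user):
  [0] read 0x25 idx=6: raw=0x33007 flags P=1 W=1 U=1 S=0
  [1] read 0x33 idx=26: raw=0x36007 flags P=1 W=1 U=1 S=0
  [2] read 0x36 idx=2: raw=0x39007 flags P=1 W=1 U=1 S=0
  ✓ 0x39B44  — 3 lookups
#3 VA=0x2C061CD08 (r,kernel):
  [0] read 0x25 idx=11: raw=0x3A007 flags P=1 W=1 U=1 S=0
  [1] read 0x3A idx=3: raw=0x3D007 flags P=1 W=1 U=1 S=0
  [2] read 0x3D idx=28: raw=0x40007 flags P=1 W=1 U=1 S=0
  ✓ 0x40D08  — 3 lookups
#4 VA=0x1C341388F (r,user):
  [0] read 0x25 idx=7: raw=0x44007 flags P=1 W=1 U=1 S=0
  [1] read 0x44 idx=26: raw=0x45007 flags P=1 W=1 U=1 S=0
  [2] read 0x45 idx=19: raw=0x46007 flags P=1 W=1 U=1 S=0
  ✓ 0x4688F  — 3 lookups
#5 VA=0x41402C89 (w,user):
  [0] read 0x25 idx=1: raw=0x4A007 flags P=1 W=1 U=1 S=0
  [1] read 0x4A idx=10: raw=0x4D007 flags P=1 W=1 U=1 S=0
  [2] read 0x4D idx=2: raw=0x5A002 flags P=0 W=1 U=0 S=0
  → PAGE_NOT_PRESENT  (3 entries read)
#6 VA=0x5C2E00BD8 (w,kernel):
  [0] read 0x25 idx=23: raw=0x50007 flags P=1 W=1 U=1 S=0
  [1] read 0x50 idx=23: raw=0x74002 flags P=0 W=1 U=0 S=0
  → PAGE_NOT_PRESENT  (2 entries read)
#7 VA=0x4018019FB (r,kernel):
  [0] read 0x25 idx=16: raw=0x51007 flags P=1 W=1 U=1 S=0
  [1] read 0x51 idx=12: raw=0x53007 flags P=1 W=1 U=1 S=0
  [2] read 0x53 idx=1: raw=0x54007 flags P=1 W=1 U=1 S=0
  ✓ 0x549FB  — 3 lookups

TLB: [["0x183402", "0x39"], ["0x2C061C", "0x40"], ["0x1C3413", "0x46"], ["0x401801", "0x54"]]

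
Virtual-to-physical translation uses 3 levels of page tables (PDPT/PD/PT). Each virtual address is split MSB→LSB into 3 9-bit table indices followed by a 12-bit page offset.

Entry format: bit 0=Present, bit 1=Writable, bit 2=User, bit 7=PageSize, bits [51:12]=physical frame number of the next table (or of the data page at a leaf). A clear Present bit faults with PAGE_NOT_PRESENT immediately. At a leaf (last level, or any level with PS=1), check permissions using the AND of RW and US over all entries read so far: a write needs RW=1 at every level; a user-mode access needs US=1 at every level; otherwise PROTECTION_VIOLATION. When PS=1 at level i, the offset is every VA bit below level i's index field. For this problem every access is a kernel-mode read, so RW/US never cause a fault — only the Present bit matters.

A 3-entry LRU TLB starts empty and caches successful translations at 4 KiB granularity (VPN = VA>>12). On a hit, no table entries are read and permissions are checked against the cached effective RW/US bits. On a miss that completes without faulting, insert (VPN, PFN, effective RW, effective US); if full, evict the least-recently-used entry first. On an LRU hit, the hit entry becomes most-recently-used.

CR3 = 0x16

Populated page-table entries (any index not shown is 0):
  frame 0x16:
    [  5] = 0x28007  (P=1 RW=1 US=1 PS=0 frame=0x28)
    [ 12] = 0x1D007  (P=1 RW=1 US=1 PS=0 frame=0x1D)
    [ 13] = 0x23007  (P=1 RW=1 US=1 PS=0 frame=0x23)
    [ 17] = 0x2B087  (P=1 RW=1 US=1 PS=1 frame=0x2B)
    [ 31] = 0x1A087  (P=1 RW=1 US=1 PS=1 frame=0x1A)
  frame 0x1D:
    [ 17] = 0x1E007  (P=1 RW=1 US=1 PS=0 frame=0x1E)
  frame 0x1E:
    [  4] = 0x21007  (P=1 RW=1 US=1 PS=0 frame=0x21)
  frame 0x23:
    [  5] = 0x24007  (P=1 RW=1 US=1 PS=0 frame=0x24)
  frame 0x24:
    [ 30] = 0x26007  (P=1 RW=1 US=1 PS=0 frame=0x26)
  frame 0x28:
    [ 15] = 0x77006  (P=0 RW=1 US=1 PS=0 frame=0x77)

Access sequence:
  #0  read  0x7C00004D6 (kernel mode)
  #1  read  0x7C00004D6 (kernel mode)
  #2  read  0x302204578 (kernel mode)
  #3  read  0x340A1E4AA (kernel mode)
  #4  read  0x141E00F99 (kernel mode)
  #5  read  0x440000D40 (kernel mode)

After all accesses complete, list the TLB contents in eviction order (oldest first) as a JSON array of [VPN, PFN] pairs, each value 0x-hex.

Trace:
#0 VA=0x7C00004D6 (r,kernel):
  L0 @0x16[31] → 0x1A087  P=1,RW=1,US=1,PS=1
  → PA=0x1A4D6 (huge @L0)  (1 entries read)
#1 VA=0x7C00004D6 (r,kernel):
  TLB hit vpn=0x7C0000 → PA=0x1A4D6
#2 VA=0x302204578 (r,kernel):
  L0 @0x16[12] → 0x1D007  P=1,RW=1,US=1,PS=0
  L1 @0x1D[17] → 0x1E007  P=1,RW=1,US=1,PS=0
  L2 @0x1E[4] → 0x21007  P=1,RW=1,US=1,PS=0
  → PA=0x21578  (3 entries read)
#3 VA=0x340A1E4AA (r,kernel):
  L0 @0x16[13] → 0x23007  P=1,RW=1,US=1,PS=0
  L1 @0x23[5] → 0x24007  P=1,RW=1,US=1,PS=0
  L2 @0x24[30] → 0x26007  P=1,RW=1,US=1,PS=0
  → PA=0x264AA  (3 entries read)
#4 VA=0x141E00F99 (r,kernel):
  L0 @0x16[5] → 0x28007  P=1,RW=1,US=1,PS=0
  L1 @0x28[15] → 0x77006  P=0,RW=1,US=1,PS=0
  ⇒ fault: PAGE_NOT_PRESENT  — 2 lookups
#5 VA=0x440000D40 (r,kernel):
  L0 @0x16[17] → 0x2B087  P=1,RW=1,US=1,PS=1
  → PA=0x2BD40 (huge @L0)  (1 entries read)

TLB: [["0x302204", "0x21"], ["0x340A1E", "0x26"], ["0x440000", "0x2B"]]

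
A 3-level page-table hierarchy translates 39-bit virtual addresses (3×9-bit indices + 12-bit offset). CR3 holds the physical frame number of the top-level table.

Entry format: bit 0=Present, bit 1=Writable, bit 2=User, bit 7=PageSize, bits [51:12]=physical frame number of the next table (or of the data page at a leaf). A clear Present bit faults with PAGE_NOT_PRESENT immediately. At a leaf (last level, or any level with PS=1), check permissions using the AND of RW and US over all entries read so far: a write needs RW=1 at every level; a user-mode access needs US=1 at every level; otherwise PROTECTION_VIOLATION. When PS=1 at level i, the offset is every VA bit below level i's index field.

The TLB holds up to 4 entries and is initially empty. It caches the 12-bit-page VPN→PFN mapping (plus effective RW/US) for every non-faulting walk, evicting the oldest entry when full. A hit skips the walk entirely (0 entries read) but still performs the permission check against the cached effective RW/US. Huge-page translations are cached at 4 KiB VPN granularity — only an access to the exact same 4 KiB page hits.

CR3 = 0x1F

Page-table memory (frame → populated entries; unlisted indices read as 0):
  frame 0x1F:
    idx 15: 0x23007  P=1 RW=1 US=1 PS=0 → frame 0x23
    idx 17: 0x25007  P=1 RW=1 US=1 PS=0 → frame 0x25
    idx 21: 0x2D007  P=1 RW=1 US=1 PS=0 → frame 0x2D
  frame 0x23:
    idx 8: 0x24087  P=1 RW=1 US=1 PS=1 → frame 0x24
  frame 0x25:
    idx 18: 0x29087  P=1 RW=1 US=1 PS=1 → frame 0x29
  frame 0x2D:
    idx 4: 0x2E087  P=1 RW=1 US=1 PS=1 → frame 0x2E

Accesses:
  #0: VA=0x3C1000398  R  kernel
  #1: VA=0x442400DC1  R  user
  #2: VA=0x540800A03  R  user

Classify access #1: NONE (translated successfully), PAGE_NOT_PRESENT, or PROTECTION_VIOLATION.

Trace:
#0 VA=0x3C1000398 (r,kernel):
  L0 @0x1F[15] → 0x23007  P=1,RW=1,US=1,PS=0
  L1 @0x23[8] → 0x24087  P=1,RW=1,US=1,PS=1
  ✓ 0x24398 (huge @L1)  — 2 lookups
#1 VA=0x442400DC1 (r,user):
  L0 @0x1F[17] → 0x25007  P=1,RW=1,US=1,PS=0
  L1 @0x25[18] → 0x29087  P=1,RW=1,US=1,PS=1
  ✓ 0x29DC1 (huge @L1)  — 2 lookups
#2 VA=0x540800A03 (r,user):
  L0 @0x1F[21] → 0x2D007  P=1,RW=1,US=1,PS=0
  L1 @0x2D[4] → 0x2E087  P=1,RW=1,US=1,PS=1
  ✓ 0x2EA03 (huge @L1)  — 2 lookups

Access #1 fault: NONE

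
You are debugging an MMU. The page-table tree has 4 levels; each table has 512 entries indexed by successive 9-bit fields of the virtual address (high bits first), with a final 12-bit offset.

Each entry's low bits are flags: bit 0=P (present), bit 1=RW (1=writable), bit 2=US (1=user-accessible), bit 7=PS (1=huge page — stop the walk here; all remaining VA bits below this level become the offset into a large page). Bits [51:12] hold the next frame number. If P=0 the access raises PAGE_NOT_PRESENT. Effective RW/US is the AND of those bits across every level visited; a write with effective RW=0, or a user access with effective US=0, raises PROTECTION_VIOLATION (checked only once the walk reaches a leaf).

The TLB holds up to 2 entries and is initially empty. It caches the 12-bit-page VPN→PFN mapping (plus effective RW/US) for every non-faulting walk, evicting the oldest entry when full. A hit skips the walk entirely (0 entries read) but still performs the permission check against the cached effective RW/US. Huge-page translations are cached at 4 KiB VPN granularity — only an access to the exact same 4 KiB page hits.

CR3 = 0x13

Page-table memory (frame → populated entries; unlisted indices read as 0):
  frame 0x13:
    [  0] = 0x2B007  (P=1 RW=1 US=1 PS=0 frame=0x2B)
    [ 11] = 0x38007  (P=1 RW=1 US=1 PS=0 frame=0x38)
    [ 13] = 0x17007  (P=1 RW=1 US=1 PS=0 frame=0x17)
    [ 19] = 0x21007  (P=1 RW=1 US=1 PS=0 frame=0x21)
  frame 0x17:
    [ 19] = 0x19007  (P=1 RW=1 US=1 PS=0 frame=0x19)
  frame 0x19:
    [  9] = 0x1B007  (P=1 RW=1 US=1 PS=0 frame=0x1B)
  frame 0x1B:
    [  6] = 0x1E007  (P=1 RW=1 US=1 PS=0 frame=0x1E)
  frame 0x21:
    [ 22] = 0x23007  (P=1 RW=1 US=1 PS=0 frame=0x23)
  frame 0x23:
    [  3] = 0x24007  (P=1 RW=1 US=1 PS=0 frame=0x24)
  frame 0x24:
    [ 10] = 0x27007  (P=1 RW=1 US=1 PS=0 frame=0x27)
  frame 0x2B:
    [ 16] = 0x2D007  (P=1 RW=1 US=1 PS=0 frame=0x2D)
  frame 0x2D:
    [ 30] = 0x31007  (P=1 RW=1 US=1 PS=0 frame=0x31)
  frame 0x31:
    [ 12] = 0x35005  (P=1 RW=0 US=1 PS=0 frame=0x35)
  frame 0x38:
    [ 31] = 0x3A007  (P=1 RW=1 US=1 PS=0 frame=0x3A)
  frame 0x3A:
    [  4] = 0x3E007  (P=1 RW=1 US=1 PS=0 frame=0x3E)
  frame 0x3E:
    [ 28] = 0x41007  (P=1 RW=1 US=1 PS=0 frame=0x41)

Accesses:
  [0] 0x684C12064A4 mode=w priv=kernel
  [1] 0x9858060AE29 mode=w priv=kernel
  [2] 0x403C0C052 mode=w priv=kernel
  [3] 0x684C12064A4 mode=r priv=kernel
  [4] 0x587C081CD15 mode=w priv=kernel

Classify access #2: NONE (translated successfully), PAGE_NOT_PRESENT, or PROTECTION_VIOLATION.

Per-access translation:
#0 VA=0x684C12064A4 (w,kernel):
  lvl0: tbl 0x13, slot 13 ⇒ 0x17007 (P1/RW1/US1/PS0)
  lvl1: tbl 0x17, slot 19 ⇒ 0x19007 (P1/RW1/US1/PS0)
  lvl2: tbl 0x19, slot 9 ⇒ 0x1B007 (P1/RW1/US1/PS0)
  lvl3: tbl 0x1B, slot 6 ⇒ 0x1E007 (P1/RW1/US1/PS0)
  ✓ 0x1E4A4  — 4 lookups
#1 VA=0x9858060AE29 (w,kernel):
  lvl0: tbl 0x13, slot 19 ⇒ 0x21007 (P1/RW1/US1/PS0)
  lvl1: tbl 0x21, slot 22 ⇒ 0x23007 (P1/RW1/US1/PS0)
  lvl2: tbl 0x23, slot 3 ⇒ 0x24007 (P1/RW1/US1/PS0)
  lvl3: tbl 0x24, slot 10 ⇒ 0x27007 (P1/RW1/US1/PS0)
  ✓ 0x27E29  — 4 lookups
#2 VA=0x403C0C052 (w,kernel):
  lvl0: tbl 0x13, slot 0 ⇒ 0x2B007 (P1/RW1/US1/PS0)
  lvl1: tbl 0x2B, slot 16 ⇒ 0x2D007 (P1/RW1/US1/PS0)
  lvl2: tbl 0x2D, slot 30 ⇒ 0x31007 (P1/RW1/US1/PS0)
  lvl3: tbl 0x31, slot 12 ⇒ 0x35005 (P1/RW0/US1/PS0)
  ⇒ fault: PROTECTION_VIOLATION  — 4 lookups
#3 VA=0x684C12064A4 (r,kernel):
  TLB hit vpn=0x684C1206 → PA=0x1E4A4
#4 VA=0x587C081CD15 (w,kernel):
  lvl0: tbl 0x13, slot 11 ⇒ 0x38007 (P1/RW1/US1/PS0)
  lvl1: tbl 0x38, slot 31 ⇒ 0x3A007 (P1/RW1/US1/PS0)
  lvl2: tbl 0x3A, slot 4 ⇒ 0x3E007 (P1/RW1/US1/PS0)
  lvl3: tbl 0x3E, slot 28 ⇒ 0x41007 (P1/RW1/US1/PS0)
  ✓ 0x41D15  — 4 lookups

Access #2 fault: PROTECTION_VIOLATION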